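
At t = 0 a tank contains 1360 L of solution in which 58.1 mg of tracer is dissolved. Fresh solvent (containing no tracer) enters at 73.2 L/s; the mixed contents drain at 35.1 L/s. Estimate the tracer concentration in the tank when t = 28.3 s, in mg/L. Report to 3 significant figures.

Let m(t) be the amount of tracer. Volume: V(t) = V₀ + (Q_in − Q_out) t = 1360 + 38.100 t; V(28.3) = 2438.2 L.
No tracer enters, so dm/dt = −Q_out · (m/V).
dm/m = −Q_out dt/(V₀ + 38.100 t); integrating gives ln(m/m₀) = −(Q_out/(Q_in−Q_out)) ln(V/V₀).
m = m₀ (V₀/V)^(Q_out/(Q_in−Q_out)) = 58.1 × (1360/2438.2)^(0.92126) = 33.932 mg.
C = m/V = 33.932/2438.2 = 0.013916 mg/L.

0.0139 mg/L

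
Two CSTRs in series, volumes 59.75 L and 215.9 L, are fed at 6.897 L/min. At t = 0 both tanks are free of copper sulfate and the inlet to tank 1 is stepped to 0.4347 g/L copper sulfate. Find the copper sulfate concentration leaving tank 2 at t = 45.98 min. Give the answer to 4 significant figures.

0.2972 g/L

Time constants: τᵢ = Vᵢ/Q for each well-mixed tank.
τ₁ = 59.75/6.897 = 8.66319 min; τ₂ = 215.9/6.897 = 31.3035 min.
Tank 1: C₁ = C_in(1 − e^(−t/τ₁)). Tank 2 (τ₁ ≠ τ₂): C₂ = C_in[1 − (τ₁ e^(−t/τ₁) − τ₂ e^(−t/τ₂))/(τ₁ − τ₂)].
At t = 45.98: e^(−t/τ₁) = 0.00495422, e^(−t/τ₂) = 0.230191.
C₂ = 0.4347·[1 − (8.66319·0.00495422 − 31.3035·0.230191)/(-22.6403)] = 0.4347·0.683624 = 0.297171 g/L.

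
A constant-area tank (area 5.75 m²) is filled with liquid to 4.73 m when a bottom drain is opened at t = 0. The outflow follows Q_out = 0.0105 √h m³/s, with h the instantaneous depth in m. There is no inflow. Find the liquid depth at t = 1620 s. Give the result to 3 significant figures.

0.484 m

Mass balance (ρ constant): A dh/dt = −0.0105 √h.
This is separable: 2 d(√h)/dt = −0.0105/A, so √h = √h₀ − (0.0105/(2A)) t.
√h = √4.73 − 0.0105·1620/(2·5.75) = 2.1749 − 1.4791 = 0.69573.
h = 0.69573² = 0.48403 m.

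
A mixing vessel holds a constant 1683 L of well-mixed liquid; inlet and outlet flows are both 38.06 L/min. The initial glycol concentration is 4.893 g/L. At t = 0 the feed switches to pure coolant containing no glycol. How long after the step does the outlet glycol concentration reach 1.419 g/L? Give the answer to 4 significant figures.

Unsteady species balance (constant V, well mixed): V dC/dt = Q(C_in − C), so τ = V/Q = 44.2197 min.
C(t) = C_in + (C₀ − C_in) e^(−t/τ). Set C = 1.419 and solve for t:
e^(−t/τ) = (C − C_in)/(C₀ − C_in) = (1.419 − 0)/(4.893 − 0) = 0.290006
t = −τ ln(…) = 44.2197 × 1.23785 = 54.7374 min.

54.74 min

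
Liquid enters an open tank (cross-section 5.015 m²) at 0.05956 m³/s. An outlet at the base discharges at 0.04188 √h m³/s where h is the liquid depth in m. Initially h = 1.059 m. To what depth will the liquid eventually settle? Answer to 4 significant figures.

Level balance: A dh/dt = 0.05956 − 0.04188 √h. Setting dh/dt = 0:
Q_in = 0.04188 √h_ss ⇒ √h_ss = 0.05956/0.04188 = 1.42216.
h_ss = 1.42216² = 2.02253 m. (Since h₀ = 1.059 m < h_ss, the level will rise toward this value.)

2.023 m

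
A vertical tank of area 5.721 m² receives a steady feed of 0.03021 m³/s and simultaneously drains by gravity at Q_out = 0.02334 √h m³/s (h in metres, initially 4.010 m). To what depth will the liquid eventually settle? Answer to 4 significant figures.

1.675 m

Level balance: A dh/dt = 0.03021 − 0.02334 √h. Setting dh/dt = 0:
Q_in = 0.02334 √h_ss ⇒ √h_ss = 0.03021/0.02334 = 1.29434.
h_ss = 1.29434² = 1.67533 m. (Since h₀ = 4.010 m > h_ss, the level will fall toward this value.)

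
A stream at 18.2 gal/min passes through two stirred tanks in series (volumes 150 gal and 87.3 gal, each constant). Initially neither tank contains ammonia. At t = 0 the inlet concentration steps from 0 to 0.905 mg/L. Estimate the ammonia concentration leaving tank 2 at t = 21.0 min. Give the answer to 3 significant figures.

0.751 mg/L

Each tank obeys Vᵢ dCᵢ/dt = Q(Cᵢ₋₁ − Cᵢ), so τᵢ = Vᵢ/Q.
τ₁ = 150/18.2 = 8.2418 min; τ₂ = 87.3/18.2 = 4.7967 min.
Solving the cascade with C₁(0)=C₂(0)=0 gives C₂(t) = C_in[1 − (τ₁ e^(−t/τ₁) − τ₂ e^(−t/τ₂))/(τ₁ − τ₂)].
At t = 21.0: e^(−t/τ₁) = 0.078238, e^(−t/τ₂) = 0.012550.
C₂ = 0.905·[1 − (8.2418·0.078238 − 4.7967·0.012550)/(3.4451)] = 0.905·0.83030 = 0.75142 mg/L.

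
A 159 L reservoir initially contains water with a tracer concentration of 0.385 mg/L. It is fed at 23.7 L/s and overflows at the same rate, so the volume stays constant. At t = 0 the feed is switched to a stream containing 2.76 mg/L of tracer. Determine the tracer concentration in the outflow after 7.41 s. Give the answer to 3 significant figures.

Species balance on the tank: V dC/dt = Q(C_in − C).
So dC/dt = (C_in − C)/τ with τ = V/Q = 159/23.7 = 6.7089 s.
This is linear first-order; C(t) = C_in + (C₀ − C_in) e^(−t/τ).
C(7.41) = 2.76 + (0.385 − 2.76)·e^(−7.41/6.7089) = 2.76 + (-2.3750)·0.33137 = 1.9730 mg/L.

1.97 mg/L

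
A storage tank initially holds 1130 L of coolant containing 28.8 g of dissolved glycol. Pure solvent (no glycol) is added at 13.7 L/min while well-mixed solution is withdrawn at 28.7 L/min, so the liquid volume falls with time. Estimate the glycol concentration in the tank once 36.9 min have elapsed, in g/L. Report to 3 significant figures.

Total volume: dV/dt = Q_in − Q_out = -15.000 L/min, so V(t) = 1130 − 15.000 t and V(36.9) = 576.50 L.
Solute balance: dm/dt = 0 − Q_out C = −Q_out m/V(t).
dm/m = −Q_out dt/(V₀ − 15.000 t); integrating gives ln(m/m₀) = −(Q_out/(Q_in−Q_out)) ln(V/V₀).
m = m₀ (V₀/V)^(Q_out/(Q_in−Q_out)) = 28.8 × (1130/576.50)^(-1.9133) = 7.9463 g.
C = m/V = 7.9463/576.50 = 0.013784 g/L.

0.0138 g/L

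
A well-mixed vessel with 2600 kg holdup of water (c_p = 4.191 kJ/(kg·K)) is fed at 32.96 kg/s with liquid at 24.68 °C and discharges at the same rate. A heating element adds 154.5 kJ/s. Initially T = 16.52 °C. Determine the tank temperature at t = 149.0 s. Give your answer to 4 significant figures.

24.40 °C

Unsteady energy balance on the tank contents: M c_p dT/dt = ṁ c_p (T_in − T) + 154.5.
Rearrange: dT/dt = (T_ss − T)/τ with τ = M/ṁ = 78.8835 s and T_ss = T_in + Q̇/(ṁ c_p) = 25.7985 °C.
T approaches T_ss exponentially: T(t) = T_ss + (T₀ − T_ss) e^(−t/τ).
T(149.0) = 25.7985 + (-9.27847)·e^(−149.0/78.8835) = 25.7985 + (-9.27847)·0.151244 = 24.3952 °C.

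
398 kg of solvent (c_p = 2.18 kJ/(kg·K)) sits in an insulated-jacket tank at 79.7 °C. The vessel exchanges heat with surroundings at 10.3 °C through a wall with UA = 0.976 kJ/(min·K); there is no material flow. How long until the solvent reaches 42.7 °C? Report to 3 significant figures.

677 min

Energy balance: M c_p dT/dt = −UA(T − T_amb).
τ = M c_p/UA = 888.98 min; T_ss = T_amb = 10.300 °C.
T(t) = T_ss + (T₀ − T_ss)e^(−t/τ); set T = 42.7:
t = −τ ln[(T − T_ss)/(T₀ − T_ss)] = −888.98 · ln(0.46686) = 677.16 min.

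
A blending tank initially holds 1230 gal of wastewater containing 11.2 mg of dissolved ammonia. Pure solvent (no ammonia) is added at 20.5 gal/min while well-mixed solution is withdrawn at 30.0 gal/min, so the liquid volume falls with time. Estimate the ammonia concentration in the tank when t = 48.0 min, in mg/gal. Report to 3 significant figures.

0.00335 mg/gal

Let m(t) be the amount of ammonia. Volume: V(t) = V₀ + (Q_in − Q_out) t = 1230 − 9.5000 t; V(48.0) = 774.00 gal.
Species balance (pure solvent in): dm/dt = −Q_out · m/V(t).
dm/m = −Q_out dt/(V₀ − 9.5000 t); integrating gives ln(m/m₀) = −(Q_out/(Q_in−Q_out)) ln(V/V₀).
m = m₀ (V₀/V)^(Q_out/(Q_in−Q_out)) = 11.2 × (1230/774.00)^(-3.1579) = 2.5940 mg.
C = m/V = 2.5940/774.00 = 0.0033514 mg/gal.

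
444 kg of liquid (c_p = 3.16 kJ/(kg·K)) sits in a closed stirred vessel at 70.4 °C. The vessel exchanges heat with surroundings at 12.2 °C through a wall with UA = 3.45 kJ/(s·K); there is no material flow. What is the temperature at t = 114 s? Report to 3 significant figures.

First-law balance (no shaft work): M c_p dT/dt = −UA(T − T_amb).
dT/dt = (T_ss − T)/τ with T_ss = T_amb = 12.200 °C, τ = M c_p/UA = 444·3.16/3.45 = 406.68 s.
Integrating: T(t) = T_ss + (T₀ − T_ss) e^(−t/τ).
T(114) = 12.200 + (58.200)·0.75554 = 56.173 °C.

56.2 °C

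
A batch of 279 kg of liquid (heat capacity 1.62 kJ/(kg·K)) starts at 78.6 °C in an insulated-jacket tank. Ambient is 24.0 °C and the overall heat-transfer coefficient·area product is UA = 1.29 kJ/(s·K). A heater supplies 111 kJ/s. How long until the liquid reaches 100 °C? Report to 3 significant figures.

400 s

Energy balance: M c_p dT/dt = −UA(T − T_amb) + Q̇.
τ = M c_p/UA = 350.37 s; T_ss = T_amb + Q̇/UA = 24.0 + 111/1.29 = 110.05 °C.
T(t) = T_ss + (T₀ − T_ss)e^(−t/τ); set T = 100:
t = −τ ln[(T − T_ss)/(T₀ − T_ss)] = −350.37 · ln(0.31948) = 399.80 s.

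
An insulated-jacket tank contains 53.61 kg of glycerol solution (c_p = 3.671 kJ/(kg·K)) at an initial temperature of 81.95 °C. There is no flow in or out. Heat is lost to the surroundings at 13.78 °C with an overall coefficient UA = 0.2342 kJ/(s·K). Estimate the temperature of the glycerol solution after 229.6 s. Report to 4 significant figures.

65.65 °C

Lumped-capacitance energy balance: M c_p dT/dt = UA(T_amb − T).
dT/dt = (T_ss − T)/τ with T_ss = T_amb = 13.7800 °C, τ = M c_p/UA = 53.61·3.671/0.2342 = 840.317 s.
Integrating: T(t) = T_ss + (T₀ − T_ss) e^(−t/τ).
T(229.6) = 13.7800 + (68.1700)·0.760918 = 65.6518 °C.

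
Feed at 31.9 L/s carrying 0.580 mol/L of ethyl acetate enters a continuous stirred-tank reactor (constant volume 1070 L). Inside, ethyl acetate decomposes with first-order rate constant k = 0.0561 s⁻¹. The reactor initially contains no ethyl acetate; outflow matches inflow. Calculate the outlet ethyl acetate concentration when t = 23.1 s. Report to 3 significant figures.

0.174 mol/L

Species balance: V dC/dt = Q C_in − Q C − k V C.
This is linear with rate a = Q/V + k = 0.085913 s⁻¹.
C_ss = Q C_in/(Q + kV) = 0.20127 mol/L; C(t) = C_ss + (C₀ − C_ss) e^(−a t).
C(23.1) = 0.20127 + (-0.20127)·e^(−0.085913·23.1) = 0.20127 + (-0.20127)·0.13744 = 0.17361 mol/L.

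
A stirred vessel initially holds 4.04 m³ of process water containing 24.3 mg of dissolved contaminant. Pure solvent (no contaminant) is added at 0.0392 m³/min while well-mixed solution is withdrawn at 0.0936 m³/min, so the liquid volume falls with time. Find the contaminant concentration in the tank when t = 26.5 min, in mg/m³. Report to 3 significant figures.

4.38 mg/m³

Let m(t) be the amount of contaminant. Volume: V(t) = V₀ + (Q_in − Q_out) t = 4.04 − 0.054400 t; V(26.5) = 2.5984 m³.
Solute balance: dm/dt = 0 − Q_out C = −Q_out m/V(t).
dm/m = −Q_out dt/(V₀ − 0.054400 t); integrating gives ln(m/m₀) = −(Q_out/(Q_in−Q_out)) ln(V/V₀).
m = m₀ (V₀/V)^(Q_out/(Q_in−Q_out)) = 24.3 × (4.04/2.5984)^(-1.7206) = 11.371 mg.
C = m/V = 11.371/2.5984 = 4.3763 mg/m³.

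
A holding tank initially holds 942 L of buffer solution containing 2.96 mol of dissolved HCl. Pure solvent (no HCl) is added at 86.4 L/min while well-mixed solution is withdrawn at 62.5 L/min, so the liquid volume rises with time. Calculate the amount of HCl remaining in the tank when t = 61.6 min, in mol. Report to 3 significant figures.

Let m(t) be the amount of HCl. Volume: V(t) = V₀ + (Q_in − Q_out) t = 942 + 23.900 t; V(61.6) = 2414.2 L.
Species balance (pure solvent in): dm/dt = −Q_out · m/V(t).
dm/m = −Q_out dt/(V₀ + 23.900 t); integrating gives ln(m/m₀) = −(Q_out/(Q_in−Q_out)) ln(V/V₀).
m = m₀ (V₀/V)^(Q_out/(Q_in−Q_out)) = 2.96 × (942/2414.2)^(2.6151) = 0.25260 mol.

0.253 mol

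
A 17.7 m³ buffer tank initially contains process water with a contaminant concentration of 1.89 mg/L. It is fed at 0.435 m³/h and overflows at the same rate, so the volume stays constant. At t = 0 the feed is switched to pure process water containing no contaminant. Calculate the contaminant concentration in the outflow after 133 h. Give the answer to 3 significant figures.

Transient balance on the dissolved component: V dC/dt = Q(C_in − C).
Time constant τ = V/Q = 17.7/0.435 = 40.690 h.
C approaches C_in exponentially: C(t) = C_in + (C₀ − C_in) e^(−t/τ).
C(133) = 0 + (1.89 − 0)·e^(−133/40.690) = 0 + (1.8900)·0.038058 = 0.071930 mg/L.

0.0719 mg/L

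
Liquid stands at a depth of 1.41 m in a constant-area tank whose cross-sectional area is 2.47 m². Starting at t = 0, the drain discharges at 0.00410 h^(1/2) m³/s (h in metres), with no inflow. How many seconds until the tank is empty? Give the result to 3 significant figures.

1430 s

Accumulation of liquid (constant cross-section A): A dh/dt = −0.00410 √h.
∫ h^(−1/2) dh = −(0.00410/A) ∫ dt, giving 2√h = 2√h₀ − (0.00410/A) t.
Tank is empty when √h = 0: t_empty = 2A√h₀/0.00410.
t_empty = 2·2.47·√1.41/0.00410 = 4.9400·1.1874/0.00410 = 1430.7 s.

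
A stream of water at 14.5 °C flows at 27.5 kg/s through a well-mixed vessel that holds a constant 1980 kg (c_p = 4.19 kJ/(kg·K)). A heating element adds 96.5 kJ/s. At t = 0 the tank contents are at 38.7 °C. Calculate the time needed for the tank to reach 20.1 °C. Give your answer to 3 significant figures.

115 s

M c_p dT/dt = ṁ c_p (T_in − T) + Q̇.
τ = M/ṁ = 72.000 s; T_ss = T_in + Q̇/(ṁ c_p) = 15.337 °C.
T(t) = T_ss + (T₀ − T_ss) e^(−t/τ). Set T = 20.1:
e^(−t/τ) = (20.1 − 15.337)/(38.7 − 15.337) = 0.20385
t = −72.000 · ln(0.20385) = 114.51 s.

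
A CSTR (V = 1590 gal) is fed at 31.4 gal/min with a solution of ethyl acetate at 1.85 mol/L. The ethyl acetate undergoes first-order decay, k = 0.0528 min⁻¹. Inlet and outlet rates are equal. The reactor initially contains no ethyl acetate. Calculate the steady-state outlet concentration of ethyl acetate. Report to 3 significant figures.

Species balance: V dC/dt = Q C_in − Q C − k V C.
At steady state: 0 = Q C_in − (Q + kV) C_ss, so C_ss = Q C_in/(Q + kV).
C_ss = 31.4·1.85/(31.4 + 0.0528·1590) = 58.090/115.35 = 0.50359 mol/L.

0.504 mol/L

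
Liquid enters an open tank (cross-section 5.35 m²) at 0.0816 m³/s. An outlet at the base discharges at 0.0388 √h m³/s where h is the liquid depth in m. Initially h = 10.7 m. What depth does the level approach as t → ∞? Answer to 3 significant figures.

A dh/dt = Q_in − 0.0388 √h. Steady state requires inflow = outflow:
Q_in = 0.0388 √h_ss ⇒ √h_ss = 0.0816/0.0388 = 2.1031.
h_ss = 2.1031² = 4.4230 m. (Since h₀ = 10.7 m > h_ss, the level will fall toward this value.)

4.42 m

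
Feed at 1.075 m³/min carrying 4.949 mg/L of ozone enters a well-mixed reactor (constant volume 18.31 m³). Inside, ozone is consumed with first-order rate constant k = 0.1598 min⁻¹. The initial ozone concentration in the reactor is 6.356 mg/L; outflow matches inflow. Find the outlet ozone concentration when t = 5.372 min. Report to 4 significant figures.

Species balance: V dC/dt = Q C_in − Q C − k V C.
This is linear with rate a = Q/V + k = 0.218511 min⁻¹.
C_ss = Q C_in/(Q + kV) = 1.32973 mg/L; C(t) = C_ss + (C₀ − C_ss) e^(−a t).
C(5.372) = 1.32973 + (5.02627)·e^(−0.218511·5.372) = 1.32973 + (5.02627)·0.309177 = 2.88374 mg/L.

2.884 mg/L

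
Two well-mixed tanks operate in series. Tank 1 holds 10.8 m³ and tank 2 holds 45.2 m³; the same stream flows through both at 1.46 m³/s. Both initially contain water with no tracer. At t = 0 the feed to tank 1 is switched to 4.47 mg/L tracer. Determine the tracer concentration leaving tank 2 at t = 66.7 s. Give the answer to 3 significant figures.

Each tank obeys Vᵢ dCᵢ/dt = Q(Cᵢ₋₁ − Cᵢ), so τᵢ = Vᵢ/Q.
τ₁ = 10.8/1.46 = 7.3973 s; τ₂ = 45.2/1.46 = 30.959 s.
Tank 1: C₁ = C_in(1 − e^(−t/τ₁)). Tank 2 (τ₁ ≠ τ₂): C₂ = C_in[1 − (τ₁ e^(−t/τ₁) − τ₂ e^(−t/τ₂))/(τ₁ − τ₂)].
At t = 66.7: e^(−t/τ₁) = 0.00012135, e^(−t/τ₂) = 0.11596.
C₂ = 4.47·[1 − (7.3973·0.00012135 − 30.959·0.11596)/(-23.562)] = 4.47·0.84767 = 3.7891 mg/L.

3.79 mg/L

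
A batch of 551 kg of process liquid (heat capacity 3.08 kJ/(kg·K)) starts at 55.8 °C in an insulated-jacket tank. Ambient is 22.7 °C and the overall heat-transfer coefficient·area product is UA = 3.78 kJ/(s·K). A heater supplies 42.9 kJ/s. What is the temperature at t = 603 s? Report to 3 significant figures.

Lumped-capacitance energy balance: M c_p dT/dt = UA(T_amb − T) + Q̇.
dT/dt = (T_ss − T)/τ with T_ss = T_amb + Q̇/UA = 22.7 + 42.9/3.78 = 34.049 °C, τ = M c_p/UA = 551·3.08/3.78 = 448.96 s.
Solution: T(t) = T_ss + (T₀ − T_ss) e^(−t/τ).
T(603) = 34.049 + (21.751)·0.26104 = 39.727 °C.

39.7 °C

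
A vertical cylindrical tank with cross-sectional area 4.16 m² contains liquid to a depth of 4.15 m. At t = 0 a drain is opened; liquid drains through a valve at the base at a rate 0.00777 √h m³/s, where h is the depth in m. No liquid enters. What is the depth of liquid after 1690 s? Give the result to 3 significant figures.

0.211 m

With no inflow, A dh/dt = −0.00777 √h.
Separate and integrate: 2(√h − √h₀) = −(0.00777/A) t.
√h = √4.15 − 0.00777·1690/(2·4.16) = 2.0372 − 1.5783 = 0.45887.
h = 0.45887² = 0.21057 m.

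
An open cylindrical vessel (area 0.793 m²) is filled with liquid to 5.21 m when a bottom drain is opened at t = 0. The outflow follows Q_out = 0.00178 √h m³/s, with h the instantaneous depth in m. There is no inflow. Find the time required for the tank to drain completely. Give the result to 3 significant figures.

With no inflow, A dh/dt = −0.00178 √h.
∫ h^(−1/2) dh = −(0.00178/A) ∫ dt, giving 2√h = 2√h₀ − (0.00178/A) t.
Set h = 0: 2√h₀ = (0.00178/A) t_empty ⇒ t_empty = 2A√h₀/0.00178.
t_empty = 2·0.793·√5.21/0.00178 = 1.5860·2.2825/0.00178 = 2033.8 s.

2030 s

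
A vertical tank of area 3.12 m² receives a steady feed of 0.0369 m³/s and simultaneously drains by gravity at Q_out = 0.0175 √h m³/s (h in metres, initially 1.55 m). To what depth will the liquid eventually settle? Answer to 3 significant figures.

Level balance: A dh/dt = 0.0369 − 0.0175 √h. Setting dh/dt = 0:
Q_in = 0.0175 √h_ss ⇒ √h_ss = 0.0369/0.0175 = 2.1086.
h_ss = 2.1086² = 4.4461 m. (Since h₀ = 1.55 m < h_ss, the level will rise toward this value.)

4.45 m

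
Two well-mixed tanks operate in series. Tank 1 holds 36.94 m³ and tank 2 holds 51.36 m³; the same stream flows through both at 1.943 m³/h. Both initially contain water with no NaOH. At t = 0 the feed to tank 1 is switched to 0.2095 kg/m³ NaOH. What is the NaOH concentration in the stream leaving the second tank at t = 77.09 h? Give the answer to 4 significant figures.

Species balance on tank i: dCᵢ/dt = (Cᵢ₋₁ − Cᵢ)/τᵢ with τᵢ = Vᵢ/Q.
τ₁ = 36.94/1.943 = 19.0118 h; τ₂ = 51.36/1.943 = 26.4334 h.
Tank 1: C₁ = C_in(1 − e^(−t/τ₁)). Tank 2 (τ₁ ≠ τ₂): C₂ = C_in[1 − (τ₁ e^(−t/τ₁) − τ₂ e^(−t/τ₂))/(τ₁ − τ₂)].
At t = 77.09: e^(−t/τ₁) = 0.0173382, e^(−t/τ₂) = 0.0541287.
C₂ = 0.2095·[1 − (19.0118·0.0173382 − 26.4334·0.0541287)/(-7.42151)] = 0.2095·0.851625 = 0.178415 kg/m³.

0.1784 kg/m³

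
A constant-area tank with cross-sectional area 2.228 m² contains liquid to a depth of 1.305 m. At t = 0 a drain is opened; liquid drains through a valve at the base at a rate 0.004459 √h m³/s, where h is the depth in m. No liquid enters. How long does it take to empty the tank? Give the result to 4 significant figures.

1142 s

Unsteady balance on liquid volume: A dh/dt = −0.004459 √h.
Separate and integrate: 2(√h − √h₀) = −(0.004459/A) t.
Tank is empty when √h = 0: t_empty = 2A√h₀/0.004459.
t_empty = 2·2.228·√1.305/0.004459 = 4.45600·1.14237/0.004459 = 1141.60 s.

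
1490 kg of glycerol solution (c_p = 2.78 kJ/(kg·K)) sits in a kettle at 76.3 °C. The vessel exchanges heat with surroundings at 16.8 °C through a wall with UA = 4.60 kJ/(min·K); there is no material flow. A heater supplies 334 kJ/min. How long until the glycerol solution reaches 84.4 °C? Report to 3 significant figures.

866 min

Lumped-capacitance energy balance: M c_p dT/dt = UA(T_amb − T) + Q̇.
τ = M c_p/UA = 900.48 min; T_ss = T_amb + Q̇/UA = 16.8 + 334/4.60 = 89.409 °C.
T(t) = T_ss + (T₀ − T_ss)e^(−t/τ); set T = 84.4:
t = −τ ln[(T − T_ss)/(T₀ − T_ss)] = −900.48 · ln(0.38209) = 866.35 min.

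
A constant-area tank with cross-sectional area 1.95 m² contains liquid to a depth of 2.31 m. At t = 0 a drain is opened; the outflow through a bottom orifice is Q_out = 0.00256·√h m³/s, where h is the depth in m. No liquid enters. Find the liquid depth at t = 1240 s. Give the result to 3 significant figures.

0.498 m

With no inflow, A dh/dt = −0.00256 √h.
This is separable: 2 d(√h)/dt = −0.00256/A, so √h = √h₀ − (0.00256/(2A)) t.
√h = √2.31 − 0.00256·1240/(2·1.95) = 1.5199 − 0.81395 = 0.70592.
h = 0.70592² = 0.49832 m.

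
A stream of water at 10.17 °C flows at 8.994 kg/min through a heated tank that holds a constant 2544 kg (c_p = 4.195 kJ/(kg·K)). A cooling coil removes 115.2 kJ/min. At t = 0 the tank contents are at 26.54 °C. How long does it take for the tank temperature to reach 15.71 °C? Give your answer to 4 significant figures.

M c_p dT/dt = ṁ c_p (T_in − T) − Q̇.
τ = M/ṁ = 282.855 min; T_ss = T_in − Q̇/(ṁ c_p) = 7.11671 °C.
T(t) = T_ss + (T₀ − T_ss) e^(−t/τ). Set T = 15.71:
e^(−t/τ) = (15.71 − 7.11671)/(26.54 − 7.11671) = 0.442422
t = −282.855 · ln(0.442422) = 230.666 min.

230.7 min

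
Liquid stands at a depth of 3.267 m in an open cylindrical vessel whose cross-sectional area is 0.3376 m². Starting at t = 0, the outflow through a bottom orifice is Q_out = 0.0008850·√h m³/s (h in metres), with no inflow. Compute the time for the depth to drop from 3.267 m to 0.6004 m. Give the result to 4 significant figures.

A dh/dt = −Q_out = −0.0008850 √h.
∫ h^(−1/2) dh = −(0.0008850/A) ∫ dt, giving 2√h = 2√h₀ − (0.0008850/A) t.
t = 2A(√h₀ − √h)/0.0008850 = 2·0.3376·(√3.267 − √0.6004)/0.0008850
  = 0.675200 × (1.80748 − 0.774855) / 0.0008850 = 787.832 s.

787.8 s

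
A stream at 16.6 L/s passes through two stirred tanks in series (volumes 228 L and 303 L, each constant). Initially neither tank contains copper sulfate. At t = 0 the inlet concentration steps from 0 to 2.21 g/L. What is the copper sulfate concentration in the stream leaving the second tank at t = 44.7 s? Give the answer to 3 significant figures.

Species balance on tank i: dCᵢ/dt = (Cᵢ₋₁ − Cᵢ)/τᵢ with τᵢ = Vᵢ/Q.
τ₁ = 228/16.6 = 13.735 s; τ₂ = 303/16.6 = 18.253 s.
Tank 1: C₁ = C_in(1 − e^(−t/τ₁)). Tank 2 (τ₁ ≠ τ₂): C₂ = C_in[1 − (τ₁ e^(−t/τ₁) − τ₂ e^(−t/τ₂))/(τ₁ − τ₂)].
At t = 44.7: e^(−t/τ₁) = 0.038601, e^(−t/τ₂) = 0.086388.
C₂ = 2.21·[1 − (13.735·0.038601 − 18.253·0.086388)/(-4.5181)] = 2.21·0.76834 = 1.6980 g/L.

1.70 g/L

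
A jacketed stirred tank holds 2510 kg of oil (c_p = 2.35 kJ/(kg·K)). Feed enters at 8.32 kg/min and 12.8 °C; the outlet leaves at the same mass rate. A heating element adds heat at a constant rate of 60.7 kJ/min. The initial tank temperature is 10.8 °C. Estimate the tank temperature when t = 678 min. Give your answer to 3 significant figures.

First-law balance (no shaft work): M c_p dT/dt = ṁ c_p (T_in − T) + 60.7.
Rearrange: dT/dt = (T_ss − T)/τ with τ = M/ṁ = 301.68 min and T_ss = T_in + Q̇/(ṁ c_p) = 15.905 °C.
Integrating: T(t) = T_ss + (T₀ − T_ss) e^(−t/τ).
T(678) = 15.905 + (-5.1045)·e^(−678/301.68) = 15.905 + (-5.1045)·0.10567 = 15.365 °C.

15.4 °C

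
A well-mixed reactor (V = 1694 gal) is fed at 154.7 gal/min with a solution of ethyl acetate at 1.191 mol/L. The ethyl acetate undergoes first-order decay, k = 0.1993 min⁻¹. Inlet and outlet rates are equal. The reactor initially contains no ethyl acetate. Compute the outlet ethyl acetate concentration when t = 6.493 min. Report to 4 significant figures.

0.3175 mol/L

Accumulation = in − out − consumed: V dC/dt = Q C_in − Q C − k V C.
dC/dt = (Q/V) C_in − (Q/V + k) C; effective rate a = Q/V + k = 0.0913223 + 0.1993 = 0.290622 min⁻¹.
C_ss = Q C_in/(Q + kV) = 0.374248 mol/L; C(t) = C_ss + (C₀ − C_ss) e^(−a t).
C(6.493) = 0.374248 + (-0.374248)·e^(−0.290622·6.493) = 0.374248 + (-0.374248)·0.151524 = 0.317541 mol/L.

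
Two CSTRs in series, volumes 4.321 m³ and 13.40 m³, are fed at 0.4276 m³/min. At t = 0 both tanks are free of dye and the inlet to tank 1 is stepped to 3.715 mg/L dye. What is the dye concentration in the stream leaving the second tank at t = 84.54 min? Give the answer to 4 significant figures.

Time constants: τᵢ = Vᵢ/Q for each well-mixed tank.
τ₁ = 4.321/0.4276 = 10.1052 min; τ₂ = 13.40/0.4276 = 31.3377 min.
Tank 1: C₁ = C_in(1 − e^(−t/τ₁)). Tank 2 (τ₁ ≠ τ₂): C₂ = C_in[1 − (τ₁ e^(−t/τ₁) − τ₂ e^(−t/τ₂))/(τ₁ − τ₂)].
At t = 84.54: e^(−t/τ₁) = 0.000232654, e^(−t/τ₂) = 0.0673596.
C₂ = 3.715·[1 − (10.1052·0.000232654 − 31.3377·0.0673596)/(-21.2325)] = 3.715·0.900692 = 3.34607 mg/L.

3.346 mg/L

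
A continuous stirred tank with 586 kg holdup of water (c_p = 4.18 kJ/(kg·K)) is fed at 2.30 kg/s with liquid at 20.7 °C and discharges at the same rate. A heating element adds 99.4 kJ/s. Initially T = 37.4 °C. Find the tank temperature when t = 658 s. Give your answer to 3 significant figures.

31.5 °C

Energy balance: M c_p dT/dt = ṁ c_p (T_in − T) + 99.4.
τ = M/ṁ = 254.78 s; T_ss = T_in + Q̇/(ṁ c_p) = 20.7 + 99.4/(2.30·4.18) = 31.039 °C.
Integrating: T(t) = T_ss + (T₀ − T_ss) e^(−t/τ).
T(658) = 31.039 + (6.3609)·e^(−658/254.78) = 31.039 + (6.3609)·0.075578 = 31.520 °C.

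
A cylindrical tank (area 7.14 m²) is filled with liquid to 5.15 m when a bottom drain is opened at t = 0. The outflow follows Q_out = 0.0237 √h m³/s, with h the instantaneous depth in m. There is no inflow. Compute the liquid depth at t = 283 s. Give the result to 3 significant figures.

A dh/dt = −Q_out = −0.0237 √h.
This is separable: 2 d(√h)/dt = −0.0237/A, so √h = √h₀ − (0.0237/(2A)) t.
√h = √5.15 − 0.0237·283/(2·7.14) = 2.2694 − 0.46968 = 1.7997.
h = 1.7997² = 3.2388 m.

3.24 m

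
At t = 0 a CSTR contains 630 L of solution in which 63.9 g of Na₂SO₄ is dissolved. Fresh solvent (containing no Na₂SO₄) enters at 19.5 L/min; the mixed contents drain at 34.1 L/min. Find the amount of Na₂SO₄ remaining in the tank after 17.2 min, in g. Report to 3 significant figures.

Let m(t) be the amount of Na₂SO₄. Volume: V(t) = V₀ + (Q_in − Q_out) t = 630 − 14.600 t; V(17.2) = 378.88 L.
Species balance (pure solvent in): dm/dt = −Q_out · m/V(t).
dm/m = −Q_out dt/(V₀ − 14.600 t); integrating gives ln(m/m₀) = −(Q_out/(Q_in−Q_out)) ln(V/V₀).
m = m₀ (V₀/V)^(Q_out/(Q_in−Q_out)) = 63.9 × (630/378.88)^(-2.3356) = 19.485 g.

19.5 g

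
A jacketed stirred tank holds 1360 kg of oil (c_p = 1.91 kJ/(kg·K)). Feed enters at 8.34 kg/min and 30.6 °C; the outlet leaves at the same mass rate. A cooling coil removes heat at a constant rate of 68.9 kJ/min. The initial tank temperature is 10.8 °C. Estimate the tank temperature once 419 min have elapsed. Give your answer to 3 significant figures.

Unsteady energy balance on the tank contents: M c_p dT/dt = ṁ c_p (T_in − T) − 68.9.
Rearrange: dT/dt = (T_ss − T)/τ with τ = M/ṁ = 163.07 min and T_ss = T_in − Q̇/(ṁ c_p) = 26.275 °C.
T approaches T_ss exponentially: T(t) = T_ss + (T₀ − T_ss) e^(−t/τ).
T(419) = 26.275 + (-15.475)·e^(−419/163.07) = 26.275 + (-15.475)·0.076577 = 25.090 °C.

25.1 °C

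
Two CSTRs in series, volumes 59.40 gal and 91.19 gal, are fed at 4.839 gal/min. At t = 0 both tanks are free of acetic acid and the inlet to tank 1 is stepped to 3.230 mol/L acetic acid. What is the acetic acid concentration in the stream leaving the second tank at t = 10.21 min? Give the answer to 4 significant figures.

Species balance on tank i: dCᵢ/dt = (Cᵢ₋₁ − Cᵢ)/τᵢ with τᵢ = Vᵢ/Q.
τ₁ = 59.40/4.839 = 12.2753 min; τ₂ = 91.19/4.839 = 18.8448 min.
Solving the cascade with C₁(0)=C₂(0)=0 gives C₂(t) = C_in[1 − (τ₁ e^(−t/τ₁) − τ₂ e^(−t/τ₂))/(τ₁ − τ₂)].
At t = 10.21: e^(−t/τ₁) = 0.435285, e^(−t/τ₂) = 0.581704.
C₂ = 3.230·[1 − (12.2753·0.435285 − 18.8448·0.581704)/(-6.56954)] = 3.230·0.144711 = 0.467417 mol/L.

0.4674 mol/L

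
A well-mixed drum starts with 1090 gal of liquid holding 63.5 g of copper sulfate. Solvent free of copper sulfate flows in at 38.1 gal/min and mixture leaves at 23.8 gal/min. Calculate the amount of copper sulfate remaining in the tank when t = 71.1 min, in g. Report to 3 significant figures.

Total volume: dV/dt = Q_in − Q_out = 14.300 gal/min, so V(t) = 1090 + 14.300 t and V(71.1) = 2106.7 gal.
Species balance (pure solvent in): dm/dt = −Q_out · m/V(t).
Separate: dm/m = −Q_out dt/V(t) ⇒ ln(m/m₀) = −(Q_out/(Q_in−Q_out)) ln(V/V₀).
m = m₀ (V₀/V)^(Q_out/(Q_in−Q_out)) = 63.5 × (1090/2106.7)^(1.6643) = 21.207 g.

21.2 g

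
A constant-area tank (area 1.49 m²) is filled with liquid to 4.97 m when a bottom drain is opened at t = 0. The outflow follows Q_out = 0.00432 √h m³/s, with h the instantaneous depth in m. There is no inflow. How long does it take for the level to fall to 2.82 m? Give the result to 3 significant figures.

A dh/dt = −Q_out = −0.00432 √h.
∫ h^(−1/2) dh = −(0.00432/A) ∫ dt, giving 2√h = 2√h₀ − (0.00432/A) t.
t = 2A(√h₀ − √h)/0.00432 = 2·1.49·(√4.97 − √2.82)/0.00432
  = 2.9800 × (2.2293 − 1.6793) / 0.00432 = 379.44 s.

379 s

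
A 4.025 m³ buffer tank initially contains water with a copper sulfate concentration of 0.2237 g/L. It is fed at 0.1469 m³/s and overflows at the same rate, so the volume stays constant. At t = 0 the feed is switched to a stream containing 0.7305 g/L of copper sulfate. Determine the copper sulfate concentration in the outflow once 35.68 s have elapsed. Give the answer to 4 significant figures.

0.5927 g/L

Accumulation = in − out for the solute gives V dC/dt = Q(C_in − C).
So dC/dt = (C_in − C)/τ with τ = V/Q = 4.025/0.1469 = 27.3996 s.
Integrating: C(t) = C_in + (C₀ − C_in) e^(−t/τ).
C(35.68) = 0.7305 + (0.2237 − 0.7305)·e^(−35.68/27.3996) = 0.7305 + (-0.506800)·0.271930 = 0.592686 g/L.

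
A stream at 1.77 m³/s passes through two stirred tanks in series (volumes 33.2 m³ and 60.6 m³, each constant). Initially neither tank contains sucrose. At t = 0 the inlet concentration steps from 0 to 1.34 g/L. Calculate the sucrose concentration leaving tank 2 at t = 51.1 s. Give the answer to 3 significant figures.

Species balance on tank i: dCᵢ/dt = (Cᵢ₋₁ − Cᵢ)/τᵢ with τᵢ = Vᵢ/Q.
τ₁ = 33.2/1.77 = 18.757 s; τ₂ = 60.6/1.77 = 34.237 s.
Solving the cascade with C₁(0)=C₂(0)=0 gives C₂(t) = C_in[1 − (τ₁ e^(−t/τ₁) − τ₂ e^(−t/τ₂))/(τ₁ − τ₂)].
At t = 51.1: e^(−t/τ₁) = 0.065592, e^(−t/τ₂) = 0.22480.
C₂ = 1.34·[1 − (18.757·0.065592 − 34.237·0.22480)/(-15.480)] = 1.34·0.58228 = 0.78026 g/L.

0.780 g/L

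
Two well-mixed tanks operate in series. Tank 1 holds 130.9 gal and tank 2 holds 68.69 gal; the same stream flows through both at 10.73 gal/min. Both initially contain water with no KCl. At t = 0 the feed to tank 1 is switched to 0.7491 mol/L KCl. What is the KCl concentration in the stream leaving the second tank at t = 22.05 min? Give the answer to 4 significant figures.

0.5169 mol/L

Time constants: τᵢ = Vᵢ/Q for each well-mixed tank.
τ₁ = 130.9/10.73 = 12.1994 min; τ₂ = 68.69/10.73 = 6.40168 min.
Solving the cascade with C₁(0)=C₂(0)=0 gives C₂(t) = C_in[1 − (τ₁ e^(−t/τ₁) − τ₂ e^(−t/τ₂))/(τ₁ − τ₂)].
At t = 22.05: e^(−t/τ₁) = 0.164070, e^(−t/τ₂) = 0.0319236.
C₂ = 0.7491·[1 − (12.1994·0.164070 − 6.40168·0.0319236)/(5.79776)] = 0.7491·0.690018 = 0.516893 mol/L.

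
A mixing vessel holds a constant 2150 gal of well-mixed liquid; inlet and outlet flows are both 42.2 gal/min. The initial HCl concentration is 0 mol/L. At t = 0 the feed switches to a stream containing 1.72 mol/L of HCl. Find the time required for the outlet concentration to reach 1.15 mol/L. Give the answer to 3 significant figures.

Transient balance on the dissolved component: V dC/dt = Q(C_in − C), so τ = V/Q = 50.948 min.
C(t) = C_in + (C₀ − C_in) e^(−t/τ). Set C = 1.15 and solve for t:
e^(−t/τ) = (C − C_in)/(C₀ − C_in) = (1.15 − 1.72)/(0 − 1.72) = 0.33140
t = −τ ln(…) = 50.948 × 1.1044 = 56.269 min.

56.3 min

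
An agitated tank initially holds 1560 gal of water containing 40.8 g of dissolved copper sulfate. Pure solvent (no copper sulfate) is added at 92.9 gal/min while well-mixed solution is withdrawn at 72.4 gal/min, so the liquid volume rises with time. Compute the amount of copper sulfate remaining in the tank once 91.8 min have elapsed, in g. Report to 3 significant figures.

Let m(t) be the amount of copper sulfate. Volume: V(t) = V₀ + (Q_in − Q_out) t = 1560 + 20.500 t; V(91.8) = 3441.9 gal.
No copper sulfate enters, so dm/dt = −Q_out · (m/V).
dm/m = −Q_out dt/(V₀ + 20.500 t); integrating gives ln(m/m₀) = −(Q_out/(Q_in−Q_out)) ln(V/V₀).
m = m₀ (V₀/V)^(Q_out/(Q_in−Q_out)) = 40.8 × (1560/3441.9)^(3.5317) = 2.4941 g.

2.49 g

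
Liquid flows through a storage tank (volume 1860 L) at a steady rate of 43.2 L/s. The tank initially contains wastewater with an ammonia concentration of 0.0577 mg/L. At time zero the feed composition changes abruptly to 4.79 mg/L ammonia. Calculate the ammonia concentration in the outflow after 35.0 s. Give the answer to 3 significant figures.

Unsteady species balance (constant V, well mixed): V dC/dt = Q(C_in − C).
Rewrite as dC/dt + C/τ = C_in/τ, τ = V/Q = 43.056 s.
Integrating: C(t) = C_in + (C₀ − C_in) e^(−t/τ).
C(35.0) = 4.79 + (0.0577 − 4.79)·e^(−35.0/43.056) = 4.79 + (-4.7323)·0.44357 = 2.6909 mg/L.

2.69 mg/L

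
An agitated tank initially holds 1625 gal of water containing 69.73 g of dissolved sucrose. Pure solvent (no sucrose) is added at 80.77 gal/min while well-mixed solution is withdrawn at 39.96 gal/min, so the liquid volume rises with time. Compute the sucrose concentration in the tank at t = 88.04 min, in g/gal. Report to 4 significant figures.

Let m(t) be the amount of sucrose. Volume: V(t) = V₀ + (Q_in − Q_out) t = 1625 + 40.8100 t; V(88.04) = 5217.91 gal.
Solute balance: dm/dt = 0 − Q_out C = −Q_out m/V(t).
dm/m = −Q_out dt/(V₀ + 40.8100 t); integrating gives ln(m/m₀) = −(Q_out/(Q_in−Q_out)) ln(V/V₀).
m = m₀ (V₀/V)^(Q_out/(Q_in−Q_out)) = 69.73 × (1625/5217.91)^(0.979172) = 22.2499 g.
C = m/V = 22.2499/5217.91 = 0.00426414 g/gal.

0.004264 g/gal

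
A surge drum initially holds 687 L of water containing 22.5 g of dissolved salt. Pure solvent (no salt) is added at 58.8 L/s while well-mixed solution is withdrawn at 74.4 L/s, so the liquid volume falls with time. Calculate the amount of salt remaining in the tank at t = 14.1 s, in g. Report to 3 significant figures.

3.57 g

Let m(t) be the amount of salt. Volume: V(t) = V₀ + (Q_in − Q_out) t = 687 − 15.600 t; V(14.1) = 467.04 L.
Species balance (pure solvent in): dm/dt = −Q_out · m/V(t).
Separate: dm/m = −Q_out dt/V(t) ⇒ ln(m/m₀) = −(Q_out/(Q_in−Q_out)) ln(V/V₀).
m = m₀ (V₀/V)^(Q_out/(Q_in−Q_out)) = 22.5 × (687/467.04)^(-4.7692) = 3.5715 g.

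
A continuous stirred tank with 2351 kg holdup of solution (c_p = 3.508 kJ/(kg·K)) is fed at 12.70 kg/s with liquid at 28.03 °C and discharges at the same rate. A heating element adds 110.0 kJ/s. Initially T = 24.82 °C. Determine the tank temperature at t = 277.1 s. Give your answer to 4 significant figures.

Energy balance: M c_p dT/dt = ṁ c_p (T_in − T) + 110.0.
τ = M/ṁ = 185.118 s; T_ss = T_in + Q̇/(ṁ c_p) = 28.03 + 110.0/(12.70·3.508) = 30.4990 °C.
T approaches T_ss exponentially: T(t) = T_ss + (T₀ − T_ss) e^(−t/τ).
T(277.1) = 30.4990 + (-5.67905)·e^(−277.1/185.118) = 30.4990 + (-5.67905)·0.223827 = 29.2279 °C.

29.23 °C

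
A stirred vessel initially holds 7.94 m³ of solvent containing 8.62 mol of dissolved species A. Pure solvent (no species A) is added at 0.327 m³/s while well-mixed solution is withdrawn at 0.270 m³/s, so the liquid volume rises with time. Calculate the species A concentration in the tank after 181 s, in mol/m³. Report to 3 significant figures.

0.00915 mol/m³

Total volume: dV/dt = Q_in − Q_out = 0.057000 m³/s, so V(t) = 7.94 + 0.057000 t and V(181) = 18.257 m³.
Species balance (pure solvent in): dm/dt = −Q_out · m/V(t).
dm/m = −Q_out dt/(V₀ + 0.057000 t); integrating gives ln(m/m₀) = −(Q_out/(Q_in−Q_out)) ln(V/V₀).
m = m₀ (V₀/V)^(Q_out/(Q_in−Q_out)) = 8.62 × (7.94/18.257)^(4.7368) = 0.16696 mol.
C = m/V = 0.16696/18.257 = 0.0091452 mol/m³.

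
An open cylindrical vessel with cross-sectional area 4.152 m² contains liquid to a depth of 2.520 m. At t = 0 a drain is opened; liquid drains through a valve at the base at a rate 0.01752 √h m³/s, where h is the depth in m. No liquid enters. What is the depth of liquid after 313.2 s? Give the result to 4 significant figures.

0.8587 m

With no inflow, A dh/dt = −0.01752 √h.
Separate and integrate: 2(√h − √h₀) = −(0.01752/A) t.
√h = √2.520 − 0.01752·313.2/(2·4.152) = 1.58745 − 0.660798 = 0.926653.
h = 0.926653² = 0.858686 m.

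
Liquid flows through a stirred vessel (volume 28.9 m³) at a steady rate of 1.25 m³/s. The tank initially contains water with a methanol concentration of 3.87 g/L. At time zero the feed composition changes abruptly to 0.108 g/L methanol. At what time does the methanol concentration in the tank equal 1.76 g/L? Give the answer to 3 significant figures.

19.0 s

Species balance: V dC/dt = Q(C_in − C) ⇒ τ = V/Q = 23.120 s.
C(t) = C_in + (C₀ − C_in) e^(−t/τ). Set C = 1.76 and solve for t:
e^(−t/τ) = (C − C_in)/(C₀ − C_in) = (1.76 − 0.108)/(3.87 − 0.108) = 0.43913
t = −τ ln(…) = 23.120 × 0.82296 = 19.027 s.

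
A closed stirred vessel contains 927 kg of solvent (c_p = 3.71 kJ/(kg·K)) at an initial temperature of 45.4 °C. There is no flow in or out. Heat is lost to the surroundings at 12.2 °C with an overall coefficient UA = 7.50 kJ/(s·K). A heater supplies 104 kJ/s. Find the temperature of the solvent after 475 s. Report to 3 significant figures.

M c_p dT/dt = −UA(T − T_amb) + Q̇.
dT/dt = (T_ss − T)/τ with T_ss = T_amb + Q̇/UA = 12.2 + 104/7.50 = 26.067 °C, τ = M c_p/UA = 927·3.71/7.50 = 458.56 s.
Solution: T(t) = T_ss + (T₀ − T_ss) e^(−t/τ).
T(475) = 26.067 + (19.333)·0.35492 = 32.928 °C.

32.9 °C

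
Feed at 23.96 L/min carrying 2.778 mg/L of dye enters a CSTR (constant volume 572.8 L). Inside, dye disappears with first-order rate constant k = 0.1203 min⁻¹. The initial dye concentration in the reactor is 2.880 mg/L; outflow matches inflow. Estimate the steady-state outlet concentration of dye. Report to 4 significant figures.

0.7167 mg/L

V dC/dt = Q(C_in − C) − k V C.
At steady state: 0 = Q C_in − (Q + kV) C_ss, so C_ss = Q C_in/(Q + kV).
C_ss = 23.96·2.778/(23.96 + 0.1203·572.8) = 66.5609/92.8678 = 0.716727 mg/L.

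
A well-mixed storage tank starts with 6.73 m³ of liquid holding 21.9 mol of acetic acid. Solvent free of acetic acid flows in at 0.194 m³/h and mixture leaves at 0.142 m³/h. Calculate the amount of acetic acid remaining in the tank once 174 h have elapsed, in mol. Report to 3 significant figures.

2.14 mol

Total volume: dV/dt = Q_in − Q_out = 0.052000 m³/h, so V(t) = 6.73 + 0.052000 t and V(174) = 15.778 m³.
No acetic acid enters, so dm/dt = −Q_out · (m/V).
dm/m = −Q_out dt/(V₀ + 0.052000 t); integrating gives ln(m/m₀) = −(Q_out/(Q_in−Q_out)) ln(V/V₀).
m = m₀ (V₀/V)^(Q_out/(Q_in−Q_out)) = 21.9 × (6.73/15.778)^(2.7308) = 2.1378 mol.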